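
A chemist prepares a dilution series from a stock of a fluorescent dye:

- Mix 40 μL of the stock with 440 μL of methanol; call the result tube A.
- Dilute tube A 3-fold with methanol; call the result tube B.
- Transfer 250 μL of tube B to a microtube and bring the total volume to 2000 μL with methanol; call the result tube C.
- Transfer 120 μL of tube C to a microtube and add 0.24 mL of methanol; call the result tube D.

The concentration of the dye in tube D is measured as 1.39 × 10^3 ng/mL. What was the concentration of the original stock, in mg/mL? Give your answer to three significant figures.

1.20 mg/mL

Step 1: 40 μL + 440 μL = 480 μL total → factor 480/40 = 12
Step 2: 3-fold → factor 3
Step 3: 250 μL brought to 2000 μL → factor 2000/250 = 8
Step 4: 120 μL + 0.24 mL = 360 μL total → factor 360/120 = 3
Overall dilution factor = 12 × 3 × 8 × 3 = 864
Stock = 1.39 × 10^3 ng/mL × 864 = 1.201 × 10^6 ng/mL = 1.20 mg/mL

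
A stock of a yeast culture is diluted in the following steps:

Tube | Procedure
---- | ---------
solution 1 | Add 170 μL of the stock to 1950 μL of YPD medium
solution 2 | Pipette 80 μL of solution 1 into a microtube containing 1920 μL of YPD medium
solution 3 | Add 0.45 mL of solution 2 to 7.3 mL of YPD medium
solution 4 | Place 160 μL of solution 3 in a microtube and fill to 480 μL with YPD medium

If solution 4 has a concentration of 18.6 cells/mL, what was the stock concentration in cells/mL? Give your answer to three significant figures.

Step 1: 170 μL + 1950 μL = 2120 μL total → factor 2120/170 = 12.471
Step 2: 80 μL + 1920 μL = 2000 μL total → factor 2000/80 = 25
Step 3: 0.45 mL + 7.3 mL = 7.75 mL total → factor 7.75/0.45 = 17.222
Step 4: 160 μL brought to 480 μL → factor 480/160 = 3
Overall dilution factor = 12.471 × 25 × 17.222 × 3 = 16108
Stock = 18.6 cells/mL × 16108 = 3.00 × 10^5 cells/mL

3.00 × 10^5 cells/mL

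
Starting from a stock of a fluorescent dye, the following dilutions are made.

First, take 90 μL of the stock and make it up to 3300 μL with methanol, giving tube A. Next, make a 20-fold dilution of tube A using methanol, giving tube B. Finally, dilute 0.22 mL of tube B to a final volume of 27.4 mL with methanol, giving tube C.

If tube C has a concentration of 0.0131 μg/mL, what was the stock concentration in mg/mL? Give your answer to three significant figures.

Step 1: 90 μL brought to 3300 μL → factor 3300/90 = 36.667
Step 2: 20-fold → factor 20
Step 3: 0.22 mL brought to 27.4 mL → factor 27.4/0.22 = 124.55
Overall dilution factor = 36.667 × 20 × 124.55 = 91333
Stock = 0.0131 μg/mL × 91333 = 1196 μg/mL = 1.20 mg/mL

1.20 mg/mL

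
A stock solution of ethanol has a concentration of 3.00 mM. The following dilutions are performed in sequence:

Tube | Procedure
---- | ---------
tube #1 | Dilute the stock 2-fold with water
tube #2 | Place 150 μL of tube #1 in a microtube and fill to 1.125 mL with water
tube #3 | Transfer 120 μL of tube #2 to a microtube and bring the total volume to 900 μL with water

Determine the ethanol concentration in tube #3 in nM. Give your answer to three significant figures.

2.67 × 10^4 nM

Step 1: 2-fold → factor 2
Step 2: 150 μL brought to 1.125 mL → factor 1125/150 = 7.5
Step 3: 120 μL brought to 900 μL → factor 900/120 = 7.5
Overall dilution factor = 2 × 7.5 × 7.5 = 112.5
Final = 3.00 mM / 112.5 = 0.02667 mM = 2.67 × 10^4 nM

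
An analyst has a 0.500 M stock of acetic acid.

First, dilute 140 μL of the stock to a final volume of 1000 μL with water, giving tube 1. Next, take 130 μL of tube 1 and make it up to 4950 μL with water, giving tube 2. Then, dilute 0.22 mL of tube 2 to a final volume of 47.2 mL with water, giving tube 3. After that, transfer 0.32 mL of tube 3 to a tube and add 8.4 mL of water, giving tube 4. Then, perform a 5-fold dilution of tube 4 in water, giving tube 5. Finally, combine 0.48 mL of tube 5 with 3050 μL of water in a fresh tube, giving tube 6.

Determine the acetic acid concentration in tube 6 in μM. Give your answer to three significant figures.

Step 1: 140 μL brought to 1000 μL → factor 1000/140 = 7.1429
Step 2: 130 μL brought to 4950 μL → factor 4950/130 = 38.077
Step 3: 0.22 mL brought to 47.2 mL → factor 47.2/0.22 = 214.55
Step 4: 0.32 mL + 8.4 mL = 8.72 mL total → factor 8.72/0.32 = 27.25
Step 5: 5-fold → factor 5
Step 6: 0.48 mL + 3050 μL = 3.53 mL total → factor 3.53/0.48 = 7.3542
Overall dilution factor = 7.1429 × 38.077 × 214.55 × 27.25 × 5 × 7.3542 = 5.8469 × 10^7
Final = 0.500 M / 5.8469 × 10^7 = 8.552 × 10^-9 M = 0.00855 μM

0.00855 μM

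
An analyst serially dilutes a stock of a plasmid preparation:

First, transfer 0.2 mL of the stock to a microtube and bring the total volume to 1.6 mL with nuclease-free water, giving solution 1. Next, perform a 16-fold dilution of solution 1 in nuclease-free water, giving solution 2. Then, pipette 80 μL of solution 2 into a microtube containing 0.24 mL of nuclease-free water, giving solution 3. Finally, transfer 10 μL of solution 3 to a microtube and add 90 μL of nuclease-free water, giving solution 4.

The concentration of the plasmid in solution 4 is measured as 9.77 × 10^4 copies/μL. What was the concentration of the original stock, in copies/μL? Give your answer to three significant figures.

5.00 × 10^8 copies/μL

Step 1: 0.2 mL brought to 1.6 mL → factor 1.6/0.2 = 8
Step 2: 16-fold → factor 16
Step 3: 80 μL + 0.24 mL = 320 μL total → factor 320/80 = 4
Step 4: 10 μL + 90 μL = 100 μL total → factor 100/10 = 10
Overall dilution factor = 8 × 16 × 4 × 10 = 5120
Stock = 9.77 × 10^4 copies/μL × 5120 = 5.00 × 10^8 copies/μL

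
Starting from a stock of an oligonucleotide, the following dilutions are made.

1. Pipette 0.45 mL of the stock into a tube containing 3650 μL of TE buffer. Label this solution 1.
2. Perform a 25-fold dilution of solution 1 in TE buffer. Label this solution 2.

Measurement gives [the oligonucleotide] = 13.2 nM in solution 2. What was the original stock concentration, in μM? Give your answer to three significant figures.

3.01 μM

Step 1: 0.45 mL + 3650 μL = 4.1 mL total → factor 4.1/0.45 = 9.1111
Step 2: 25-fold → factor 25
Overall dilution factor = 9.1111 × 25 = 227.78
Stock = 13.2 nM × 227.78 = 3007 nM = 3.01 μM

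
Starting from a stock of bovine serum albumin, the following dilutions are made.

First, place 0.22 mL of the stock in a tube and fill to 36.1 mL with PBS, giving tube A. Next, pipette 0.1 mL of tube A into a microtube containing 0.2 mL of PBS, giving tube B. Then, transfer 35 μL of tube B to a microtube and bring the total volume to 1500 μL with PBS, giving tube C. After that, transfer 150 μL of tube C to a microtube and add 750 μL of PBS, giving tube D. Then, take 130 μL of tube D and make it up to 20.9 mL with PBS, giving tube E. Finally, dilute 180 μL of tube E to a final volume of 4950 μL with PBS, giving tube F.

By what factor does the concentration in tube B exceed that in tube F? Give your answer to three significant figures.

1.14 × 10^6

Step 1: 0.22 mL brought to 36.1 mL → factor 36.1/0.22 = 164.09
Step 2: 0.1 mL + 0.2 mL = 0.3 mL total → factor 0.3/0.1 = 3
Step 3: 35 μL brought to 1500 μL → factor 1500/35 = 42.857
Step 4: 150 μL + 750 μL = 900 μL total → factor 900/150 = 6
Step 5: 130 μL brought to 20.9 mL → factor 20900/130 = 160.77
Step 6: 180 μL brought to 4950 μL → factor 4950/180 = 27.5
Dilution factor to tube B = 492.27; to tube F = 5.5965 × 10^8
[tube B]/[tube F] = (factor to tube F)/(factor to tube B) = 5.5965 × 10^8/492.27 = 1.14 × 10^6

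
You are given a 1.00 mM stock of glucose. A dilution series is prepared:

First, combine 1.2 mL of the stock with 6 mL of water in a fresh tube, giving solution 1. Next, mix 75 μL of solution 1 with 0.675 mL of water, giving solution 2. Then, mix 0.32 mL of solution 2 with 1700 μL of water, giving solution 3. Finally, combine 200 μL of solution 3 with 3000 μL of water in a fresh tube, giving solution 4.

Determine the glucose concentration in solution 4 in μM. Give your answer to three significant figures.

Step 1: 1.2 mL + 6 mL = 7.2 mL total → factor 7.2/1.2 = 6
Step 2: 75 μL + 0.675 mL = 750 μL total → factor 750/75 = 10
Step 3: 0.32 mL + 1700 μL = 2.02 mL total → factor 2.02/0.32 = 6.3125
Step 4: 200 μL + 3000 μL = 3200 μL total → factor 3200/200 = 16
Overall dilution factor = 6 × 10 × 6.3125 × 16 = 6060
Final = 1.00 mM / 6060 = 0.0001650 mM = 0.165 μM

0.165 μM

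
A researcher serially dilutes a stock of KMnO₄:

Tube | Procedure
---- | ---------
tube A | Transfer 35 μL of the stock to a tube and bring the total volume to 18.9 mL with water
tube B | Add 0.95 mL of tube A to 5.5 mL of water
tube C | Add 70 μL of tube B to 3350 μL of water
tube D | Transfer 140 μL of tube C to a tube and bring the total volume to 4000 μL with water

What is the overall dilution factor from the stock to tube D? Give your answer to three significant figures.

5.12 × 10^6

Step 1: 35 μL brought to 18.9 mL → factor 18900/35 = 540
Step 2: 0.95 mL + 5.5 mL = 6.45 mL total → factor 6.45/0.95 = 6.7895
Step 3: 70 μL + 3350 μL = 3420 μL total → factor 3420/70 = 48.857
Step 4: 140 μL brought to 4000 μL → factor 4000/140 = 28.571
Overall dilution factor = 540 × 6.7895 × 48.857 × 28.571 = 5.1179 × 10^6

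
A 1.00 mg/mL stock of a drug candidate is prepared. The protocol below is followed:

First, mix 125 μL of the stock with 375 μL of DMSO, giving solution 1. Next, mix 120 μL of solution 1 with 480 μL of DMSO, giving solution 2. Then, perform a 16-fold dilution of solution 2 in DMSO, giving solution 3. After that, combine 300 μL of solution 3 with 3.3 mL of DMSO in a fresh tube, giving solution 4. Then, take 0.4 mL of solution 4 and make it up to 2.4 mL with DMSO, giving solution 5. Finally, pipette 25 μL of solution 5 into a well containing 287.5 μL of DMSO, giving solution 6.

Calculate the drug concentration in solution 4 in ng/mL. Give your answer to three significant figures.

Step 1: 125 μL + 375 μL = 500 μL total → factor 500/125 = 4
Step 2: 120 μL + 480 μL = 600 μL total → factor 600/120 = 5
Step 3: 16-fold → factor 16
Step 4: 300 μL + 3.3 mL = 3600 μL total → factor 3600/300 = 12
Dilution factor through solution 4 = 4 × 5 × 16 × 12 = 3840
[solution 4] = 1.00 mg/mL / 3840 = 0.0002604 mg/mL = 260 ng/mL

260 ng/mL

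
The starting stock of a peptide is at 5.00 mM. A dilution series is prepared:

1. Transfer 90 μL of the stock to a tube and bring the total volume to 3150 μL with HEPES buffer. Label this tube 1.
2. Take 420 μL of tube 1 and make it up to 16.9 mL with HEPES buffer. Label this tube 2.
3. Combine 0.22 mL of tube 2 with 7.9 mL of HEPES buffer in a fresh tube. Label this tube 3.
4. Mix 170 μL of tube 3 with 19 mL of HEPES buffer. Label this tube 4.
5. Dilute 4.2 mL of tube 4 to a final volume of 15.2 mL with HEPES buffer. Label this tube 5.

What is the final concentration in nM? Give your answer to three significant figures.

Step 1: 90 μL brought to 3150 μL → factor 3150/90 = 35
Step 2: 420 μL brought to 16.9 mL → factor 16900/420 = 40.238
Step 3: 0.22 mL + 7.9 mL = 8.12 mL total → factor 8.12/0.22 = 36.909
Step 4: 170 μL + 19 mL = 19170 μL total → factor 19170/170 = 112.76
Step 5: 4.2 mL brought to 15.2 mL → factor 15.2/4.2 = 3.619
Overall dilution factor = 35 × 40.238 × 36.909 × 112.76 × 3.619 = 2.1213 × 10^7
Final = 5.00 mM / 2.1213 × 10^7 = 2.357 × 10^-7 mM = 0.236 nM

0.236 nM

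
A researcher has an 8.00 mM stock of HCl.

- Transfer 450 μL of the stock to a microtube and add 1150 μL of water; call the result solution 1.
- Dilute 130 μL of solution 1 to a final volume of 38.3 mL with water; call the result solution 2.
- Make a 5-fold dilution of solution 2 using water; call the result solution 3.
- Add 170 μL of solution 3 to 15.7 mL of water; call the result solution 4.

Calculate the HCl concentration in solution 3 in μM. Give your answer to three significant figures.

1.53 μM

Step 1: 450 μL + 1150 μL = 1600 μL total → factor 1600/450 = 3.5556
Step 2: 130 μL brought to 38.3 mL → factor 38300/130 = 294.62
Step 3: 5-fold → factor 5
Dilution factor through solution 3 = 3.5556 × 294.62 × 5 = 5237.6
[solution 3] = 8.00 mM / 5237.6 = 0.001527 mM = 1.53 μM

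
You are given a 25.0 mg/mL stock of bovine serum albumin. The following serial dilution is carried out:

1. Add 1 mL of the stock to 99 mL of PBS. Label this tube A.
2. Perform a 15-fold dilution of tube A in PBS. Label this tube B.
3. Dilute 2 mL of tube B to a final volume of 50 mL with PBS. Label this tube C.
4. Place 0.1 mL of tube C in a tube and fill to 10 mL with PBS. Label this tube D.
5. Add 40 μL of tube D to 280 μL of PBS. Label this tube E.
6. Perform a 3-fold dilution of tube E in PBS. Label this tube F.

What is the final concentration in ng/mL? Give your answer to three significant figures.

Step 1: 1 mL + 99 mL = 100 mL total → factor 100/1 = 100
Step 2: 15-fold → factor 15
Step 3: 2 mL brought to 50 mL → factor 50/2 = 25
Step 4: 0.1 mL brought to 10 mL → factor 10/0.1 = 100
Step 5: 40 μL + 280 μL = 320 μL total → factor 320/40 = 8
Step 6: 3-fold → factor 3
Overall dilution factor = 100 × 15 × 25 × 100 × 8 × 3 = 9 × 10^7
Final = 25.0 mg/mL / 9 × 10^7 = 2.778 × 10^-7 mg/mL = 0.278 ng/mL

0.278 ng/mL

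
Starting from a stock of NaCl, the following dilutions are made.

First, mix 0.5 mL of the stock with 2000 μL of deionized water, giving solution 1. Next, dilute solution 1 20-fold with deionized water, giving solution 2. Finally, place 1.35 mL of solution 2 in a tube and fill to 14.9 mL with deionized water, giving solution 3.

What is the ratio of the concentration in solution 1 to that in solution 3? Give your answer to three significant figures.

221

Step 1: 0.5 mL + 2000 μL = 2.5 mL total → factor 2.5/0.5 = 5
Step 2: 20-fold → factor 20
Step 3: 1.35 mL brought to 14.9 mL → factor 14.9/1.35 = 11.037
Dilution factor to solution 1 = 5; to solution 3 = 1103.7
[solution 1]/[solution 3] = (factor to solution 3)/(factor to solution 1) = 1103.7/5 = 221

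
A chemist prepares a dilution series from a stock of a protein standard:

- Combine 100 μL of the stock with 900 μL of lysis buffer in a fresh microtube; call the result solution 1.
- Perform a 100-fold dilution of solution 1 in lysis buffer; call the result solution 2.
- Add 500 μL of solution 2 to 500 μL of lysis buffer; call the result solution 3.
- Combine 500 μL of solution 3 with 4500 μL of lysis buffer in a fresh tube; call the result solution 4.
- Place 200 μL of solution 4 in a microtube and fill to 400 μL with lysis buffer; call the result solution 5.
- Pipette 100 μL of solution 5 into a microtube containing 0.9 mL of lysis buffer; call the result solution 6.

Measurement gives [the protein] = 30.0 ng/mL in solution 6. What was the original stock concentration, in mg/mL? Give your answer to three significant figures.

12.0 mg/mL

Step 1: 100 μL + 900 μL = 1000 μL total → factor 1000/100 = 10
Step 2: 100-fold → factor 100
Step 3: 500 μL + 500 μL = 1000 μL total → factor 1000/500 = 2
Step 4: 500 μL + 4500 μL = 5000 μL total → factor 5000/500 = 10
Step 5: 200 μL brought to 400 μL → factor 400/200 = 2
Step 6: 100 μL + 0.9 mL = 1000 μL total → factor 1000/100 = 10
Overall dilution factor = 10 × 100 × 2 × 10 × 2 × 10 = 4 × 10^5
Stock = 30.0 ng/mL × 4 × 10^5 = 1.200 × 10^7 ng/mL = 12.0 mg/mL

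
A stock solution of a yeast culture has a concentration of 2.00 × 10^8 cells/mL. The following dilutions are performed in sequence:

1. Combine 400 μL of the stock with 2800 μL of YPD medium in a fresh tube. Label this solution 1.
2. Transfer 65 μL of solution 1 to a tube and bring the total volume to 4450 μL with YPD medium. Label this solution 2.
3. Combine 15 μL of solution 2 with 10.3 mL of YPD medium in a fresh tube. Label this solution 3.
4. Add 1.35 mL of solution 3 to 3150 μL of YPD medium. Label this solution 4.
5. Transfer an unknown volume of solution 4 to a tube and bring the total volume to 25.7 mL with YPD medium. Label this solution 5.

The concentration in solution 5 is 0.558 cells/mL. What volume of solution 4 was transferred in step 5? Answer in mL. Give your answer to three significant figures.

Step 1: 400 μL + 2800 μL = 3200 μL total → factor 3200/400 = 8
Step 2: 65 μL brought to 4450 μL → factor 4450/65 = 68.462
Step 3: 15 μL + 10.3 mL = 10315 μL total → factor 10315/15 = 687.67
Step 4: 1.35 mL + 3150 μL = 4.5 mL total → factor 4.5/1.35 = 3.3333
Step 5: v brought to 25.7 mL → factor = 25.7 mL/v
Product of known-step factors = 1.2554 × 10^6
Overall factor = 2.00 × 10^8 cells/mL / (0.558 cells/mL) = 3.5842 × 10^8
Step-5 factor = 3.5842 × 10^8 / 1.2554 × 10^6 = 285.5
v = 25.7 mL / 285.5 = 0.0900 mL

0.0900 mL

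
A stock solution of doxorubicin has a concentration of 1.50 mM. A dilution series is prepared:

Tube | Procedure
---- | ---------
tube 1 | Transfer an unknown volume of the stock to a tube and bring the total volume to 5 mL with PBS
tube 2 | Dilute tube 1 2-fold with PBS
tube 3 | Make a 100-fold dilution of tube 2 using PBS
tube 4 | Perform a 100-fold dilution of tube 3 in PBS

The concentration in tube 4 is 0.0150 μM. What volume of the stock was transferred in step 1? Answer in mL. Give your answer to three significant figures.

Step 1: v brought to 5 mL → factor = 5 mL/v
Step 2: 2-fold → factor 2
Step 3: 100-fold → factor 100
Step 4: 100-fold → factor 100
Product of known-step factors = 20000
Overall factor = 1.50 mM / (0.0150 μM) = 1 × 10^5
Step-1 factor = 1 × 10^5 / 20000 = 5
v = 5 mL / 5 = 1.00 mL

1.00 mL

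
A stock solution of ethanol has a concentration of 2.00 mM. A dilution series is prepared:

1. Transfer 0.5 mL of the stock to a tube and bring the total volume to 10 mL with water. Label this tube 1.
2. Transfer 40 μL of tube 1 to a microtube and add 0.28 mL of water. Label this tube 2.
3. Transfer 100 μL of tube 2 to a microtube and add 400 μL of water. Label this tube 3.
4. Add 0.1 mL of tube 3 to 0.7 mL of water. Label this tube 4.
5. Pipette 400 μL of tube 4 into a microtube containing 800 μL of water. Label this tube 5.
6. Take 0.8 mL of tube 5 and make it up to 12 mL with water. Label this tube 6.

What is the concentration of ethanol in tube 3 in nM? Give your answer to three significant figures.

2.50 × 10^3 nM

Step 1: 0.5 mL brought to 10 mL → factor 10/0.5 = 20
Step 2: 40 μL + 0.28 mL = 320 μL total → factor 320/40 = 8
Step 3: 100 μL + 400 μL = 500 μL total → factor 500/100 = 5
Dilution factor through tube 3 = 20 × 8 × 5 = 800
[tube 3] = 2.00 mM / 800 = 0.002500 mM = 2.50 × 10^3 nM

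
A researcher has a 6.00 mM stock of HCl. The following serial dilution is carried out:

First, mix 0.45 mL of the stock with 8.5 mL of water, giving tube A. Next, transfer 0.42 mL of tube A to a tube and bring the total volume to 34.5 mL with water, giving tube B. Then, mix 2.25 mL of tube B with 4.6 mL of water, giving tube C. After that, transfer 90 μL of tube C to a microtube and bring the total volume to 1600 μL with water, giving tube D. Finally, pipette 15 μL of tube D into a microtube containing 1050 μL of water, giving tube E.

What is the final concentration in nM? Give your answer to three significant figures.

0.956 nM

Step 1: 0.45 mL + 8.5 mL = 8.95 mL total → factor 8.95/0.45 = 19.889
Step 2: 0.42 mL brought to 34.5 mL → factor 34.5/0.42 = 82.143
Step 3: 2.25 mL + 4.6 mL = 6.85 mL total → factor 6.85/2.25 = 3.0444
Step 4: 90 μL brought to 1600 μL → factor 1600/90 = 17.778
Step 5: 15 μL + 1050 μL = 1065 μL total → factor 1065/15 = 71
Overall dilution factor = 19.889 × 82.143 × 3.0444 × 17.778 × 71 = 6.278 × 10^6
Final = 6.00 mM / 6.278 × 10^6 = 9.557 × 10^-7 mM = 0.956 nM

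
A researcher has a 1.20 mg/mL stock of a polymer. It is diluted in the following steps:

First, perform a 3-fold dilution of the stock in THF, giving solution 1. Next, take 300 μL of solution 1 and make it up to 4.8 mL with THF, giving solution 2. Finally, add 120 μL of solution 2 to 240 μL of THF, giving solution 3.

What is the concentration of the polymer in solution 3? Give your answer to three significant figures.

Step 1: 3-fold → factor 3
Step 2: 300 μL brought to 4.8 mL → factor 4800/300 = 16
Step 3: 120 μL + 240 μL = 360 μL total → factor 360/120 = 3
Overall dilution factor = 3 × 16 × 3 = 144
Final = 1.20 mg/mL / 144 = 0.00833 mg/mL

0.00833 mg/mL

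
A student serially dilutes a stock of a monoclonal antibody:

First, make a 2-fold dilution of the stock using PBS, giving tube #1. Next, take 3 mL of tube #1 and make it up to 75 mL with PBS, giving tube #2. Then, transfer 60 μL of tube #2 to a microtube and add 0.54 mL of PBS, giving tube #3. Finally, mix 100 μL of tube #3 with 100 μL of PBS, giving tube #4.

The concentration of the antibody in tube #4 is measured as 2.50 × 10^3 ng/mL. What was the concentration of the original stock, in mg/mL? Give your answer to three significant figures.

2.50 mg/mL

Step 1: 2-fold → factor 2
Step 2: 3 mL brought to 75 mL → factor 75/3 = 25
Step 3: 60 μL + 0.54 mL = 600 μL total → factor 600/60 = 10
Step 4: 100 μL + 100 μL = 200 μL total → factor 200/100 = 2
Overall dilution factor = 2 × 25 × 10 × 2 = 1000
Stock = 2.50 × 10^3 ng/mL × 1000 = 2.500 × 10^6 ng/mL = 2.50 mg/mL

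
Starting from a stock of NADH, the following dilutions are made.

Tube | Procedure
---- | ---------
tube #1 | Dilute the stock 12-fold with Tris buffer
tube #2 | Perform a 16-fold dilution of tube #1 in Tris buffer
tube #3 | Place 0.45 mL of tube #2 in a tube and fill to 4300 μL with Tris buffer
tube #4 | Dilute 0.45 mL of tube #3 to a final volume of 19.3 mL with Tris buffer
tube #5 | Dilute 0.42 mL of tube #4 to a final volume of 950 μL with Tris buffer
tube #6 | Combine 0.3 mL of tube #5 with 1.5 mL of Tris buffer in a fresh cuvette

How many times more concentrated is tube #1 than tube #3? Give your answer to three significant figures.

153

Step 1: 12-fold → factor 12
Step 2: 16-fold → factor 16
Step 3: 0.45 mL brought to 4300 μL → factor 4.3/0.45 = 9.5556
Dilution factor to tube #1 = 12; to tube #3 = 1834.7
[tube #1]/[tube #3] = (factor to tube #3)/(factor to tube #1) = 1834.7/12 = 153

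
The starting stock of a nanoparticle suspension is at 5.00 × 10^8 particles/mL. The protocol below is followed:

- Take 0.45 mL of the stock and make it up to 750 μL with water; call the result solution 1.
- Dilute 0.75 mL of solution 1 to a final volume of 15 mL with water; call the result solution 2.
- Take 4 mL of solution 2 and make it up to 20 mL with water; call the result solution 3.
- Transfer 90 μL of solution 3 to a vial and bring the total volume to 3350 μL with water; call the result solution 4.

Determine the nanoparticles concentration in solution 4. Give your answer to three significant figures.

Step 1: 0.45 mL brought to 750 μL → factor 0.75/0.45 = 1.6667
Step 2: 0.75 mL brought to 15 mL → factor 15/0.75 = 20
Step 3: 4 mL brought to 20 mL → factor 20/4 = 5
Step 4: 90 μL brought to 3350 μL → factor 3350/90 = 37.222
Overall dilution factor = 1.6667 × 20 × 5 × 37.222 = 6203.7
Final = 5.00 × 10^8 particles/mL / 6203.7 = 8.06 × 10^4 particles/mL

8.06 × 10^4 particles/mL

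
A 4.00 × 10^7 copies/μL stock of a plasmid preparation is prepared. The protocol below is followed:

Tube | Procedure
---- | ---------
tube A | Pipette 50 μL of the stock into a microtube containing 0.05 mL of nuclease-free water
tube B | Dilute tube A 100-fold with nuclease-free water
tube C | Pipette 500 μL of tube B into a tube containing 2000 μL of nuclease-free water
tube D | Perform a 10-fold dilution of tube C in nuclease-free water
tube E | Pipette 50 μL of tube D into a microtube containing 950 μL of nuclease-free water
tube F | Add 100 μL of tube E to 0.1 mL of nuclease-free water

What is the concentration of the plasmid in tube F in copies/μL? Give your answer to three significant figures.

100 copies/μL

Step 1: 50 μL + 0.05 mL = 100 μL total → factor 100/50 = 2
Step 2: 100-fold → factor 100
Step 3: 500 μL + 2000 μL = 2500 μL total → factor 2500/500 = 5
Step 4: 10-fold → factor 10
Step 5: 50 μL + 950 μL = 1000 μL total → factor 1000/50 = 20
Step 6: 100 μL + 0.1 mL = 200 μL total → factor 200/100 = 2
Overall dilution factor = 2 × 100 × 5 × 10 × 20 × 2 = 4 × 10^5
Final = 4.00 × 10^7 copies/μL / 4 × 10^5 = 100 copies/μL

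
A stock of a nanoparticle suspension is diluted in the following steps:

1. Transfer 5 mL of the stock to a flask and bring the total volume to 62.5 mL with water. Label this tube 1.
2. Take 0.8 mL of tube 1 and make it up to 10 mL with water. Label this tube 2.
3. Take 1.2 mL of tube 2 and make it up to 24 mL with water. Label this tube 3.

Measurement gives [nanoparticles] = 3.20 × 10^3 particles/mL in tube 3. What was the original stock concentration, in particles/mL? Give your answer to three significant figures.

Step 1: 5 mL brought to 62.5 mL → factor 62.5/5 = 12.5
Step 2: 0.8 mL brought to 10 mL → factor 10/0.8 = 12.5
Step 3: 1.2 mL brought to 24 mL → factor 24/1.2 = 20
Overall dilution factor = 12.5 × 12.5 × 20 = 3125
Stock = 3.20 × 10^3 particles/mL × 3125 = 1.00 × 10^7 particles/mL

1.00 × 10^7 particles/mL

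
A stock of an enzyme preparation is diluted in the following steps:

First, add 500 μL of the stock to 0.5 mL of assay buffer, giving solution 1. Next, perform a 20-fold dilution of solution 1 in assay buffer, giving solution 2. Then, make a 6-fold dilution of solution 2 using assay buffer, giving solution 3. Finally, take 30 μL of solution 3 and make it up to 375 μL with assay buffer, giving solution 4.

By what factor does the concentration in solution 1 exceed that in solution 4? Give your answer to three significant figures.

Step 1: 500 μL + 0.5 mL = 1000 μL total → factor 1000/500 = 2
Step 2: 20-fold → factor 20
Step 3: 6-fold → factor 6
Step 4: 30 μL brought to 375 μL → factor 375/30 = 12.5
Dilution factor to solution 1 = 2; to solution 4 = 3000
[solution 1]/[solution 4] = (factor to solution 4)/(factor to solution 1) = 3000/2 = 1.50 × 10^3

1.50 × 10^3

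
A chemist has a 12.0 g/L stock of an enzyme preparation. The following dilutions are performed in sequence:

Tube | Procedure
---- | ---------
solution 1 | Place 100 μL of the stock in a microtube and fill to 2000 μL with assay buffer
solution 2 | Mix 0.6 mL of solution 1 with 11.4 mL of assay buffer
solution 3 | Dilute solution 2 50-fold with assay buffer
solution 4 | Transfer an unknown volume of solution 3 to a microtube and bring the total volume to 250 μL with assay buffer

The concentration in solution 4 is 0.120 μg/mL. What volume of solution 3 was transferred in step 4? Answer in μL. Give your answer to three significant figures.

Step 1: 100 μL brought to 2000 μL → factor 2000/100 = 20
Step 2: 0.6 mL + 11.4 mL = 12 mL total → factor 12/0.6 = 20
Step 3: 50-fold → factor 50
Step 4: v brought to 250 μL → factor = 250 μL/v
Product of known-step factors = 20000
Overall factor = 12.0 g/L / (0.120 μg/mL) = 1 × 10^5
Step-4 factor = 1 × 10^5 / 20000 = 5
v = 250 μL / 5 = 50.0 μL

50.0 μL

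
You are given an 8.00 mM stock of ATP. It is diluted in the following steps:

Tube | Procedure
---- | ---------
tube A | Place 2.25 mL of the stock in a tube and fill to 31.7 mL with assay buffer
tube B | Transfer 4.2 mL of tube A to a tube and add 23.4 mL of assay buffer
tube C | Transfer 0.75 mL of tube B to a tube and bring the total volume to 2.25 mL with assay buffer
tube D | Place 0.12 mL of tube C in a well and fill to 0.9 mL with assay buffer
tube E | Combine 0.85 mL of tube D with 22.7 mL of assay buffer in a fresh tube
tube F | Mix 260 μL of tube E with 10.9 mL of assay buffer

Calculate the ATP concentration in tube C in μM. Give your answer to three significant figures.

Step 1: 2.25 mL brought to 31.7 mL → factor 31.7/2.25 = 14.089
Step 2: 4.2 mL + 23.4 mL = 27.6 mL total → factor 27.6/4.2 = 6.5714
Step 3: 0.75 mL brought to 2.25 mL → factor 2.25/0.75 = 3
Dilution factor through tube C = 14.089 × 6.5714 × 3 = 277.75
[tube C] = 8.00 mM / 277.75 = 0.02880 mM = 28.8 μM

28.8 μM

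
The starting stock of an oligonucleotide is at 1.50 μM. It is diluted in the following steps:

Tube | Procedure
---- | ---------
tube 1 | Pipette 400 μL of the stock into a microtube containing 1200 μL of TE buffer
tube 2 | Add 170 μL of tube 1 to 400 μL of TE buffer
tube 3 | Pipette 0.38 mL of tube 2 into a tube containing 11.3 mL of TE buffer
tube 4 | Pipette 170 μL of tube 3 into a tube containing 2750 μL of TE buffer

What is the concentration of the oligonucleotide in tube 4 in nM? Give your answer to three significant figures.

Step 1: 400 μL + 1200 μL = 1600 μL total → factor 1600/400 = 4
Step 2: 170 μL + 400 μL = 570 μL total → factor 570/170 = 3.3529
Step 3: 0.38 mL + 11.3 mL = 11.68 mL total → factor 11.68/0.38 = 30.737
Step 4: 170 μL + 2750 μL = 2920 μL total → factor 2920/170 = 17.176
Overall dilution factor = 4 × 3.3529 × 30.737 × 17.176 = 7080.7
Final = 1.50 μM / 7080.7 = 0.0002118 μM = 0.212 nM

0.212 nM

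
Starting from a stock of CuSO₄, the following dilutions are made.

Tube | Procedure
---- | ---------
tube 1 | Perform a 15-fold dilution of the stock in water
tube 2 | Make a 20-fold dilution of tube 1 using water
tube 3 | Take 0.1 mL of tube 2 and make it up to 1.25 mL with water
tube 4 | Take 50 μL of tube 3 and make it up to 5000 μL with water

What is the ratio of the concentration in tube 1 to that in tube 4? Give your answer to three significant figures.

Step 1: 15-fold → factor 15
Step 2: 20-fold → factor 20
Step 3: 0.1 mL brought to 1.25 mL → factor 1.25/0.1 = 12.5
Step 4: 50 μL brought to 5000 μL → factor 5000/50 = 100
Dilution factor to tube 1 = 15; to tube 4 = 3.75 × 10^5
[tube 1]/[tube 4] = (factor to tube 4)/(factor to tube 1) = 3.75 × 10^5/15 = 2.50 × 10^4

2.50 × 10^4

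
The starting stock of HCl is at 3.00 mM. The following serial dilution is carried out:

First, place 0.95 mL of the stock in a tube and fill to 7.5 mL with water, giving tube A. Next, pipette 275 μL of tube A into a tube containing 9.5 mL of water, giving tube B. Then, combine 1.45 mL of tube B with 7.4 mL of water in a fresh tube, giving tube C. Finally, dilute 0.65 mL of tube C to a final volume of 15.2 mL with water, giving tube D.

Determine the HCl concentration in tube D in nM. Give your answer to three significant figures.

Step 1: 0.95 mL brought to 7.5 mL → factor 7.5/0.95 = 7.8947
Step 2: 275 μL + 9.5 mL = 9775 μL total → factor 9775/275 = 35.545
Step 3: 1.45 mL + 7.4 mL = 8.85 mL total → factor 8.85/1.45 = 6.1034
Step 4: 0.65 mL brought to 15.2 mL → factor 15.2/0.65 = 23.385
Overall dilution factor = 7.8947 × 35.545 × 6.1034 × 23.385 = 40052
Final = 3.00 mM / 40052 = 7.490 × 10^-5 mM = 74.9 nM

74.9 nM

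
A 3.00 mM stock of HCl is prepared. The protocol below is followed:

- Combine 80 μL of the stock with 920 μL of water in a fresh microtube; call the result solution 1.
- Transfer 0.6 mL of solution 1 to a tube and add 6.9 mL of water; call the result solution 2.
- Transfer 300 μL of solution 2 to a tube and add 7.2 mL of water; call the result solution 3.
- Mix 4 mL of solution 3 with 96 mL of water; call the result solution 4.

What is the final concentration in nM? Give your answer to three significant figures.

Step 1: 80 μL + 920 μL = 1000 μL total → factor 1000/80 = 12.5
Step 2: 0.6 mL + 6.9 mL = 7.5 mL total → factor 7.5/0.6 = 12.5
Step 3: 300 μL + 7.2 mL = 7500 μL total → factor 7500/300 = 25
Step 4: 4 mL + 96 mL = 100 mL total → factor 100/4 = 25
Overall dilution factor = 12.5 × 12.5 × 25 × 25 = 97656
Final = 3.00 mM / 97656 = 3.072 × 10^-5 mM = 30.7 nM

30.7 nM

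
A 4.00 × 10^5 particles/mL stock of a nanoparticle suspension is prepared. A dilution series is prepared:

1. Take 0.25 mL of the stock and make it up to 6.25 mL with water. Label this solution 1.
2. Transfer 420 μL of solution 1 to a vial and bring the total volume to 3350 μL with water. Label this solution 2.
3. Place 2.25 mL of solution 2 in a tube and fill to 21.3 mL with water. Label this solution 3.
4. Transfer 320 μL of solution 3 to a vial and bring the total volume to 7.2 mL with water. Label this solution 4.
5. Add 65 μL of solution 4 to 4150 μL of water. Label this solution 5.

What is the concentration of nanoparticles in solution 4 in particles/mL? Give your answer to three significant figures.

Step 1: 0.25 mL brought to 6.25 mL → factor 6.25/0.25 = 25
Step 2: 420 μL brought to 3350 μL → factor 3350/420 = 7.9762
Step 3: 2.25 mL brought to 21.3 mL → factor 21.3/2.25 = 9.4667
Step 4: 320 μL brought to 7.2 mL → factor 7200/320 = 22.5
Dilution factor through solution 4 = 25 × 7.9762 × 9.4667 × 22.5 = 42473
[solution 4] = 4.00 × 10^5 particles/mL / 42473 = 9.42 particles/mL

9.42 particles/mL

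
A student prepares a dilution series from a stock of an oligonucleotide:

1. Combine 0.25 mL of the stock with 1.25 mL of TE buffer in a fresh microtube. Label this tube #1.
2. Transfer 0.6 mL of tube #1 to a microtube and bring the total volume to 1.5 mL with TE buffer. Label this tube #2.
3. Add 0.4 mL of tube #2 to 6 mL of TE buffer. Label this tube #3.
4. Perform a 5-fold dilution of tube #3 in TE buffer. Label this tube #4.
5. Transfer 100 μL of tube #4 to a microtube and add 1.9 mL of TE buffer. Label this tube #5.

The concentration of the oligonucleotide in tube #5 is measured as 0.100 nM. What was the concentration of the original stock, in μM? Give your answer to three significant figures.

Step 1: 0.25 mL + 1.25 mL = 1.5 mL total → factor 1.5/0.25 = 6
Step 2: 0.6 mL brought to 1.5 mL → factor 1.5/0.6 = 2.5
Step 3: 0.4 mL + 6 mL = 6.4 mL total → factor 6.4/0.4 = 16
Step 4: 5-fold → factor 5
Step 5: 100 μL + 1.9 mL = 2000 μL total → factor 2000/100 = 20
Overall dilution factor = 6 × 2.5 × 16 × 5 × 20 = 24000
Stock = 0.100 nM × 24000 = 2400 nM = 2.40 μM

2.40 μM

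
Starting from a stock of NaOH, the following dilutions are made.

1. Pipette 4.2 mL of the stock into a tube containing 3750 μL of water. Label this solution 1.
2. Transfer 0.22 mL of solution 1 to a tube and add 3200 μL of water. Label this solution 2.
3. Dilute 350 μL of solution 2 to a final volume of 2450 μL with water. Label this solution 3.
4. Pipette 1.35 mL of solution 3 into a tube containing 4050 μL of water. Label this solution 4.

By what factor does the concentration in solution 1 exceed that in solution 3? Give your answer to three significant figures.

Step 1: 4.2 mL + 3750 μL = 7.95 mL total → factor 7.95/4.2 = 1.8929
Step 2: 0.22 mL + 3200 μL = 3.42 mL total → factor 3.42/0.22 = 15.545
Step 3: 350 μL brought to 2450 μL → factor 2450/350 = 7
Dilution factor to solution 1 = 1.8929; to solution 3 = 205.98
[solution 1]/[solution 3] = (factor to solution 3)/(factor to solution 1) = 205.98/1.8929 = 109

109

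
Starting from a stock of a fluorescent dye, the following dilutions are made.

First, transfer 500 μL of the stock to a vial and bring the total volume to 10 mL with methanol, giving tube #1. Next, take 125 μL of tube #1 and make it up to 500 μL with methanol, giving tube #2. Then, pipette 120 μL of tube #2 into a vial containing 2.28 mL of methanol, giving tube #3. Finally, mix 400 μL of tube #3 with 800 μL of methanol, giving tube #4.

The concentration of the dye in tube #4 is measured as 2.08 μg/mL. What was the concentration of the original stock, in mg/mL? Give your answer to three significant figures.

9.98 mg/mL

Step 1: 500 μL brought to 10 mL → factor 10000/500 = 20
Step 2: 125 μL brought to 500 μL → factor 500/125 = 4
Step 3: 120 μL + 2.28 mL = 2400 μL total → factor 2400/120 = 20
Step 4: 400 μL + 800 μL = 1200 μL total → factor 1200/400 = 3
Overall dilution factor = 20 × 4 × 20 × 3 = 4800
Stock = 2.08 μg/mL × 4800 = 9984 μg/mL = 9.98 mg/mL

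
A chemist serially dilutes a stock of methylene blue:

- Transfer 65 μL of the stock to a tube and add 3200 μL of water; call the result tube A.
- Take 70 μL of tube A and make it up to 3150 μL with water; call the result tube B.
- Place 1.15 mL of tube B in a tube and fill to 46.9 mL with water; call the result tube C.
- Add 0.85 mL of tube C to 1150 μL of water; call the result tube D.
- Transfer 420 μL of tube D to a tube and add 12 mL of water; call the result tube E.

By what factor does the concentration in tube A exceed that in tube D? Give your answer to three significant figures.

4.32 × 10^3

Step 1: 65 μL + 3200 μL = 3265 μL total → factor 3265/65 = 50.231
Step 2: 70 μL brought to 3150 μL → factor 3150/70 = 45
Step 3: 1.15 mL brought to 46.9 mL → factor 46.9/1.15 = 40.783
Step 4: 0.85 mL + 1150 μL = 2 mL total → factor 2/0.85 = 2.3529
Dilution factor to tube A = 50.231; to tube D = 2.169 × 10^5
[tube A]/[tube D] = (factor to tube D)/(factor to tube A) = 2.169 × 10^5/50.231 = 4.32 × 10^3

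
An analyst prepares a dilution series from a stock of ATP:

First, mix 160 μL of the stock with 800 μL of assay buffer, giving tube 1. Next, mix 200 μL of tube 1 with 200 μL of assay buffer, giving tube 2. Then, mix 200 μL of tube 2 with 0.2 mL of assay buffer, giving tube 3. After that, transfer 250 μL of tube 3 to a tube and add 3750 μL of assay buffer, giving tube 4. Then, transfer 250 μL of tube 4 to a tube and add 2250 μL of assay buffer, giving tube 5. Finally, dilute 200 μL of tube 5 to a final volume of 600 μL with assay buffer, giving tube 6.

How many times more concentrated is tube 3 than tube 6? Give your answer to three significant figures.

Step 1: 160 μL + 800 μL = 960 μL total → factor 960/160 = 6
Step 2: 200 μL + 200 μL = 400 μL total → factor 400/200 = 2
Step 3: 200 μL + 0.2 mL = 400 μL total → factor 400/200 = 2
Step 4: 250 μL + 3750 μL = 4000 μL total → factor 4000/250 = 16
Step 5: 250 μL + 2250 μL = 2500 μL total → factor 2500/250 = 10
Step 6: 200 μL brought to 600 μL → factor 600/200 = 3
Dilution factor to tube 3 = 24; to tube 6 = 11520
[tube 3]/[tube 6] = (factor to tube 6)/(factor to tube 3) = 11520/24 = 480

480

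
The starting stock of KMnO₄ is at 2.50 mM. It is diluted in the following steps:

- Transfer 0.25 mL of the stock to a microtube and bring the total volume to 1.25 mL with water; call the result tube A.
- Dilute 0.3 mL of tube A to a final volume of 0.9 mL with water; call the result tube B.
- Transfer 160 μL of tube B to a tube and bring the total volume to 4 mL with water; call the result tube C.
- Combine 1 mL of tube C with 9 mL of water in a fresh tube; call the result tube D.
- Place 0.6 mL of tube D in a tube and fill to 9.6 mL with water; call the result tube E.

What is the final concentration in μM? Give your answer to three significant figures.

Step 1: 0.25 mL brought to 1.25 mL → factor 1.25/0.25 = 5
Step 2: 0.3 mL brought to 0.9 mL → factor 0.9/0.3 = 3
Step 3: 160 μL brought to 4 mL → factor 4000/160 = 25
Step 4: 1 mL + 9 mL = 10 mL total → factor 10/1 = 10
Step 5: 0.6 mL brought to 9.6 mL → factor 9.6/0.6 = 16
Overall dilution factor = 5 × 3 × 25 × 10 × 16 = 60000
Final = 2.50 mM / 60000 = 4.167 × 10^-5 mM = 0.0417 μM

0.0417 μM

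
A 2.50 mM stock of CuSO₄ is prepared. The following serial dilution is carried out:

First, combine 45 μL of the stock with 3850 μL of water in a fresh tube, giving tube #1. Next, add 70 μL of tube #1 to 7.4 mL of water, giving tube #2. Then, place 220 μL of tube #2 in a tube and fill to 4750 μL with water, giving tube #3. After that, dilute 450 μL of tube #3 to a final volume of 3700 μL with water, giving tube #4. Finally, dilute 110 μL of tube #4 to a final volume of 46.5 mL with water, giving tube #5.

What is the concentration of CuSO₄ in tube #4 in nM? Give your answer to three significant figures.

1.52 nM

Step 1: 45 μL + 3850 μL = 3895 μL total → factor 3895/45 = 86.556
Step 2: 70 μL + 7.4 mL = 7470 μL total → factor 7470/70 = 106.71
Step 3: 220 μL brought to 4750 μL → factor 4750/220 = 21.591
Step 4: 450 μL brought to 3700 μL → factor 3700/450 = 8.2222
Dilution factor through tube #4 = 86.556 × 106.71 × 21.591 × 8.2222 = 1.6398 × 10^6
[tube #4] = 2.50 mM / 1.6398 × 10^6 = 1.525 × 10^-6 mM = 1.52 nM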